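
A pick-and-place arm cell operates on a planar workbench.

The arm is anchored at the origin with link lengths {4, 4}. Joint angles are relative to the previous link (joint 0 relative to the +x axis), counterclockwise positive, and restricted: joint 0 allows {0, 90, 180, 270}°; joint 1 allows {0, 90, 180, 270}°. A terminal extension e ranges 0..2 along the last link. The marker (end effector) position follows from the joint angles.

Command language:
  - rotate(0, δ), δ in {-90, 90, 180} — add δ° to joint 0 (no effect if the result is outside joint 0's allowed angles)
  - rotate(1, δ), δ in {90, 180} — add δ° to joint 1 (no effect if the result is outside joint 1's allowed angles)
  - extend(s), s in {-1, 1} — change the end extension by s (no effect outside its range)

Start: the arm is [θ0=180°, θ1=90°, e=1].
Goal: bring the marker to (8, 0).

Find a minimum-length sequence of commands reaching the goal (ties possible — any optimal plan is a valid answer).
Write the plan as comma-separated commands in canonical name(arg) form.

rotate(1, 90), rotate(1, 180), extend(-1), rotate(0, 180)

start: [θ0=180°, θ1=90°, e=1]
step 1 (rotate(1, 90)): [θ0=180°, θ1=180°, e=1]
step 2 (rotate(1, 180)): [θ0=180°, θ1=0°, e=1]
step 3 (extend(-1)): [θ0=180°, θ1=0°, e=0]
step 4 (rotate(0, 180)): [θ0=0°, θ1=0°, e=0]
no 3-step plan works, so 4 is optimal.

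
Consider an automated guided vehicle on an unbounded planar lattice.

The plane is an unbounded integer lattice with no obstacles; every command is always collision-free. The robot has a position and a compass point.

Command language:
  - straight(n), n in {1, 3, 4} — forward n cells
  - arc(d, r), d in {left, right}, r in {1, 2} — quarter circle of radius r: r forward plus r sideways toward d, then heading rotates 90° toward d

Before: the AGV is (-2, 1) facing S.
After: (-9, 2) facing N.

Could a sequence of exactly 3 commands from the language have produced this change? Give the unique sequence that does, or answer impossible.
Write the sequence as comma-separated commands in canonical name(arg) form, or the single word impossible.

arc(right, 1), straight(4), arc(right, 2)

key: cell and facing (now N) both changed — the 3 commands mix motion and turning
begin: (-2, 1) facing S
step 1 (arc(right, 1)): (-3, 0) facing W
step 2 (straight(4)): (-7, 0) facing W
step 3 (arc(right, 2)): (-9, 2) facing N
all 343 alternatives checked — unique.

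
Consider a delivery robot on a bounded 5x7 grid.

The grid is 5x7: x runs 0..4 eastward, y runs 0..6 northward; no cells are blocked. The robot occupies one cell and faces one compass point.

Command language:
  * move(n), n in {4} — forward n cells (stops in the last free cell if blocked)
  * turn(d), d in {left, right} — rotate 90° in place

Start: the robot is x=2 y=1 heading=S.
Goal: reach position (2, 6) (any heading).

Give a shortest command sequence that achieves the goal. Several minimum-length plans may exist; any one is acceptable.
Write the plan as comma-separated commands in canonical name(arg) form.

turn(right), turn(right), move(4), move(4)

start: x=2 y=1 heading=S
step 1 (turn(right)): x=2 y=1 heading=W
step 2 (turn(right)): x=2 y=1 heading=N
step 3 (move(4)): x=2 y=5 heading=N
step 4 (move(4)): x=2 y=6 heading=N
no 3-step plan works, so 4 is optimal.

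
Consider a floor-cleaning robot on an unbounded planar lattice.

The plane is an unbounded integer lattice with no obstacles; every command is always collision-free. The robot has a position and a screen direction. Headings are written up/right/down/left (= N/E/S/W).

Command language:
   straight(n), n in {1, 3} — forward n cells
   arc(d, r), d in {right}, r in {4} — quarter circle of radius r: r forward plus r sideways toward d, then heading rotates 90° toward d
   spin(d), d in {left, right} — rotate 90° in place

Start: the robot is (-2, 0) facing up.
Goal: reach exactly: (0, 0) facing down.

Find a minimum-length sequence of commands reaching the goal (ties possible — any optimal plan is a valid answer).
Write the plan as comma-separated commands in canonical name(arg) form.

spin(right), straight(1), straight(1), spin(right)

start: (-2, 0) facing up
[1] after spin(right): (-2, 0) facing right
[2] after straight(1): (-1, 0) facing right
[3] after straight(1): (0, 0) facing right
[4] after spin(right): (0, 0) facing down
minimal: 4 command(s), checked below 4.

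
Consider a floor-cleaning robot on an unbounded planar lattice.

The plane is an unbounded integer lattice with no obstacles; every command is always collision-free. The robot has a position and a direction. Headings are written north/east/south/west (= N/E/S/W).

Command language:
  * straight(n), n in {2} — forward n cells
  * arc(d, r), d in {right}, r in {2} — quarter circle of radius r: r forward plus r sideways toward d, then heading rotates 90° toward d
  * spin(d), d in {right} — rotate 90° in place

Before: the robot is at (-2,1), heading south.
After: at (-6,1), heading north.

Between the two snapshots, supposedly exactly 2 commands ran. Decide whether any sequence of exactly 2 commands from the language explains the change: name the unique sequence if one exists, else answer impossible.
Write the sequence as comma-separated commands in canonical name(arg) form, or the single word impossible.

key: cell and facing (now N) both changed — the 2 commands mix motion and turning
start: at (-2,1), heading south
t=1 arc(right, 2) ⇒ at (-4,-1), heading west
t=2 arc(right, 2) ⇒ at (-6,1), heading north
no rival 2-sequence matches.

arc(right, 2), arc(right, 2)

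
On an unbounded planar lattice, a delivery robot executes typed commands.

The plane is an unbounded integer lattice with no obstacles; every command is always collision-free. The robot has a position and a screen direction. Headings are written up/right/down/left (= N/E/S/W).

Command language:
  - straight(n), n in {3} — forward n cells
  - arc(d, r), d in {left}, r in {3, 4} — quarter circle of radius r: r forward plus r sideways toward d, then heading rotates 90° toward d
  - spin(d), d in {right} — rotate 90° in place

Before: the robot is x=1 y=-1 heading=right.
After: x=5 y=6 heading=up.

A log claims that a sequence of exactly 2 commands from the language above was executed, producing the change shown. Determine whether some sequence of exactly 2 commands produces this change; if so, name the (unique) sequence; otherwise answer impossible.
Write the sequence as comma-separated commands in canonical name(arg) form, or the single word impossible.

key: cell and facing (now N) both changed — the 2 commands mix motion and turning
from: x=1 y=-1 heading=right
t=1 arc(left, 4) ⇒ x=5 y=3 heading=up
t=2 straight(3) ⇒ x=5 y=6 heading=up
no other 2-command option fits: unique.

arc(left, 4), straight(3)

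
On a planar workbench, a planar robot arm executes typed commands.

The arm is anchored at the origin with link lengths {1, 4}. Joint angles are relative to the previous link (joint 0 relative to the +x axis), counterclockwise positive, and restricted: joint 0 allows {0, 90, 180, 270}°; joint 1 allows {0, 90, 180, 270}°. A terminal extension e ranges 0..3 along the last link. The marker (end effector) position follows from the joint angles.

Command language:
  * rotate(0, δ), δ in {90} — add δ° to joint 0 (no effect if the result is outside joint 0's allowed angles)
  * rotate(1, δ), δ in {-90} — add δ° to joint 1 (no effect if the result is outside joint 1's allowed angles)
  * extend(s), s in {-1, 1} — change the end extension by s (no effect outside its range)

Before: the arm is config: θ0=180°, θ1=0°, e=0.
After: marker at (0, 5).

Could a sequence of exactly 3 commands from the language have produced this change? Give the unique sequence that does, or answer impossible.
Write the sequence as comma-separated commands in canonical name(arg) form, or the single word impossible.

begin: config: θ0=180°, θ1=0°, e=0
step 1 (rotate(0, 90)): config: θ0=270°, θ1=0°, e=0
step 2 (rotate(0, 90)): config: θ0=0°, θ1=0°, e=0
step 3 (rotate(0, 90)): config: θ0=90°, θ1=0°, e=0
all 64 alternatives checked — unique.

rotate(0, 90), rotate(0, 90), rotate(0, 90)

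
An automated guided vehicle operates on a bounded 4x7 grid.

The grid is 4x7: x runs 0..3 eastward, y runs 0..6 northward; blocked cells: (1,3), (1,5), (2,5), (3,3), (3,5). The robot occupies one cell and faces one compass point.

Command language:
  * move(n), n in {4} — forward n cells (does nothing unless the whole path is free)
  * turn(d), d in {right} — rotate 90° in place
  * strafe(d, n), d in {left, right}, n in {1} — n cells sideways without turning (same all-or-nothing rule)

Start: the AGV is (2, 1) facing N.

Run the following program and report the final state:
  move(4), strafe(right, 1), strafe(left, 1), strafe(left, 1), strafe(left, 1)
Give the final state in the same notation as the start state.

(0, 1) facing N

start: (2, 1) facing N
1. move(4) → (2, 1) facing N
2. strafe(right, 1) → (3, 1) facing N
3. strafe(left, 1) → (2, 1) facing N
4. strafe(left, 1) → (1, 1) facing N
5. strafe(left, 1) → (0, 1) facing N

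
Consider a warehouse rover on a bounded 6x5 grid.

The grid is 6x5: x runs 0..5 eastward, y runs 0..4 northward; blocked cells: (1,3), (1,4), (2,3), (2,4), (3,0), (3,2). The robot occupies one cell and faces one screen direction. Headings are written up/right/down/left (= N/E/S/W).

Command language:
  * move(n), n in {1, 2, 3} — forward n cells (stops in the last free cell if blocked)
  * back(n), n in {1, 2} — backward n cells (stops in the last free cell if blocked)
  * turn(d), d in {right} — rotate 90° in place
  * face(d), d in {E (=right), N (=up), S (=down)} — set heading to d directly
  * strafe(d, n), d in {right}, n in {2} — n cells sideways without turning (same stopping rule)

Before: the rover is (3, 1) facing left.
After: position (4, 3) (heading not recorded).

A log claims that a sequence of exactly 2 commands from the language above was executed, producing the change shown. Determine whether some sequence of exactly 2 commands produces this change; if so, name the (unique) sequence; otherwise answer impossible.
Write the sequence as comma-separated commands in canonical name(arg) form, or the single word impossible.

key: running strafe(right, 2) before back(1) would end elsewhere — order is forced
initial: (3, 1) facing left
step 1 (back(1)): (4, 1) facing left
step 2 (strafe(right, 2)): (4, 3) facing left
no other 2-command option fits: unique.

back(1), strafe(right, 2)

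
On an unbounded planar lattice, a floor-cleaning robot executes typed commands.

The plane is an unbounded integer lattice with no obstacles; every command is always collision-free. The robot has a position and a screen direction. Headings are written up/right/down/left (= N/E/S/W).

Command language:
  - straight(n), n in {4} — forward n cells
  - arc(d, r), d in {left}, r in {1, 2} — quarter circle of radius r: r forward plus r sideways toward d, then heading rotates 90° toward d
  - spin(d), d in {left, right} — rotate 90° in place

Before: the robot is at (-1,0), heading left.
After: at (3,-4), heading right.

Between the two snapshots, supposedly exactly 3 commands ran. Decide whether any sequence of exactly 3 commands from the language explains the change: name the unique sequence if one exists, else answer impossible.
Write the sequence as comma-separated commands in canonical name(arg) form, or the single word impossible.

key: order matters: swapping arc(left, 2) and straight(4) lands elsewhere
t0: at (-1,0), heading left
[1] after arc(left, 2): at (-3,-2), heading down
[2] after arc(left, 2): at (-1,-4), heading right
[3] after straight(4): at (3,-4), heading right
no other 3-command option fits: unique.

arc(left, 2), arc(left, 2), straight(4)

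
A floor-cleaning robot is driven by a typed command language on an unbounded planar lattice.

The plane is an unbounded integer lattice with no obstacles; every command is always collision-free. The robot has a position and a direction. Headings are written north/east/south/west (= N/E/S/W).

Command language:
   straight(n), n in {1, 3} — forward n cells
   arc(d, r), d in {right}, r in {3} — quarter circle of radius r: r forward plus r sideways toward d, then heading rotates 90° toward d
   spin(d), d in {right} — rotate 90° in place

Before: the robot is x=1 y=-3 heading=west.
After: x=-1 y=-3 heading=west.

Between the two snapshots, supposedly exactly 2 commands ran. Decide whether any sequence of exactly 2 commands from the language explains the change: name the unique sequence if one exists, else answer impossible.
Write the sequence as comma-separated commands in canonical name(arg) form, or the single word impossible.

straight(1), straight(1)

key: heading stays W — no command in the sequence turns
initial: x=1 y=-3 heading=west
step 1 (straight(1)): x=0 y=-3 heading=west
step 2 (straight(1)): x=-1 y=-3 heading=west
all 16 alternatives checked — unique.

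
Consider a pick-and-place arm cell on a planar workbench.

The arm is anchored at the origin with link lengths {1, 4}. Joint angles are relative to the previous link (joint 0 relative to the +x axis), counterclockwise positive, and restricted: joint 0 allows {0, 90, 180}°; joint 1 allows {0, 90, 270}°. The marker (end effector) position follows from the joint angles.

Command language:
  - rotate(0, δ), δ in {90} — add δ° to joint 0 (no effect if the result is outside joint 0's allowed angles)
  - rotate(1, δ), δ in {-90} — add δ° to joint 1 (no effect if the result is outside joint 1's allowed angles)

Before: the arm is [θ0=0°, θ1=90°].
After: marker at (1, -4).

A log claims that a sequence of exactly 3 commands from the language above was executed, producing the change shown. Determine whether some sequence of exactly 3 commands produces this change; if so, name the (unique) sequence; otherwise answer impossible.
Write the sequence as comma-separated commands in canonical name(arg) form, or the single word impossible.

rotate(1, -90), rotate(1, -90), rotate(1, -90)

from: [θ0=0°, θ1=90°]
t=1 rotate(1, -90) ⇒ [θ0=0°, θ1=0°]
t=2 rotate(1, -90) ⇒ [θ0=0°, θ1=270°]
t=3 rotate(1, -90) ⇒ [θ0=0°, θ1=270°]
no other 3-command option fits: unique.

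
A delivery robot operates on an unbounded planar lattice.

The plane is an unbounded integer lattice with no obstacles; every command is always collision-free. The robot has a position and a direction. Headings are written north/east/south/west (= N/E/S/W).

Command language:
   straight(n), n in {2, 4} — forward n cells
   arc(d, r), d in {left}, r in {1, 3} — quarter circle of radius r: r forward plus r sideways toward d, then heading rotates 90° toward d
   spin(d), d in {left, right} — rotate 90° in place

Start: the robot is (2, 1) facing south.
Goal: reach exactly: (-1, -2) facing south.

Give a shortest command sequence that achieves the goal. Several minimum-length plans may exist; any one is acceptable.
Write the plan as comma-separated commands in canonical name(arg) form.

spin(right), arc(left, 3)

begin: (2, 1) facing south
step 1 (spin(right)): (2, 1) facing west
step 2 (arc(left, 3)): (-1, -2) facing south
shorter routes all fall short; 2 is best.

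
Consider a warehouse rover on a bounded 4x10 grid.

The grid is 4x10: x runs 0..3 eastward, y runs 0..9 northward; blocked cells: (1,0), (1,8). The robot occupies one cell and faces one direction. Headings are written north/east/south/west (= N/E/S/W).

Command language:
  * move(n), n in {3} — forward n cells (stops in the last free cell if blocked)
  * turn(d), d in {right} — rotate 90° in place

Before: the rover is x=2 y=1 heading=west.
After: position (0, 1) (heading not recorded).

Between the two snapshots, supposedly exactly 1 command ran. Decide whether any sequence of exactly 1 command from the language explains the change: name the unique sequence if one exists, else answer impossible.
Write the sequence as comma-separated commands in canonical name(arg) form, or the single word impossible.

key: move(3) runs into the grid edge before its full distance
initial: x=2 y=1 heading=west
step 1 (move(3)): x=0 y=1 heading=west
no other 1-command option fits: unique.

move(3)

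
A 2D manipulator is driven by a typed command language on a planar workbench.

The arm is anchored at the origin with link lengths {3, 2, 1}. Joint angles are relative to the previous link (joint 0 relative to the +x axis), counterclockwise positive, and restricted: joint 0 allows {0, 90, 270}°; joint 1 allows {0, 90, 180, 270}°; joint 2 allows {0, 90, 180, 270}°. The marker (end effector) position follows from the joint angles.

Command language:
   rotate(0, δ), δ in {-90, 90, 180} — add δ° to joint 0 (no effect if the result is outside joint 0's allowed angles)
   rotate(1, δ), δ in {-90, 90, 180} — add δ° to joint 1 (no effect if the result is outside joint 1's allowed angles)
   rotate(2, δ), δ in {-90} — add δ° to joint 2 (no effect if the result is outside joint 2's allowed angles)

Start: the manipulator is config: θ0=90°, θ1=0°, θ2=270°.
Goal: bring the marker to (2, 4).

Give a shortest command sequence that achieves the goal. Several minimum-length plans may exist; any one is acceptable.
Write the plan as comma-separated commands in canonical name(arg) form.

start: config: θ0=90°, θ1=0°, θ2=270°
step 1 (rotate(2, -90)): config: θ0=90°, θ1=0°, θ2=180°
step 2 (rotate(2, -90)): config: θ0=90°, θ1=0°, θ2=90°
step 3 (rotate(1, -90)): config: θ0=90°, θ1=270°, θ2=90°
shorter routes all fall short; 3 is best.

rotate(2, -90), rotate(2, -90), rotate(1, -90)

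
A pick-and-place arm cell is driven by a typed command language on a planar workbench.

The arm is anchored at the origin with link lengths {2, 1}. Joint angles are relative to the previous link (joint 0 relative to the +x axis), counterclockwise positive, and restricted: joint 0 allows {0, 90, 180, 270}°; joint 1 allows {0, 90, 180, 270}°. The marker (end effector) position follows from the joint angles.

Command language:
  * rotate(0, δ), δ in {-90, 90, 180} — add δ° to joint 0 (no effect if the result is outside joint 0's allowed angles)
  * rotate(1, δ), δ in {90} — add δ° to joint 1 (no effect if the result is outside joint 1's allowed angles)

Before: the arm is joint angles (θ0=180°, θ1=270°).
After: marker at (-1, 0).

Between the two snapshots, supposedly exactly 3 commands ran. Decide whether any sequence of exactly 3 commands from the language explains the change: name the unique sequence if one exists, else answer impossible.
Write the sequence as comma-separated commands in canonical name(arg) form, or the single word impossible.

rotate(1, 90), rotate(1, 90), rotate(1, 90)

initial: joint angles (θ0=180°, θ1=270°)
step 1 (rotate(1, 90)): joint angles (θ0=180°, θ1=0°)
step 2 (rotate(1, 90)): joint angles (θ0=180°, θ1=90°)
step 3 (rotate(1, 90)): joint angles (θ0=180°, θ1=180°)
no rival 3-sequence matches.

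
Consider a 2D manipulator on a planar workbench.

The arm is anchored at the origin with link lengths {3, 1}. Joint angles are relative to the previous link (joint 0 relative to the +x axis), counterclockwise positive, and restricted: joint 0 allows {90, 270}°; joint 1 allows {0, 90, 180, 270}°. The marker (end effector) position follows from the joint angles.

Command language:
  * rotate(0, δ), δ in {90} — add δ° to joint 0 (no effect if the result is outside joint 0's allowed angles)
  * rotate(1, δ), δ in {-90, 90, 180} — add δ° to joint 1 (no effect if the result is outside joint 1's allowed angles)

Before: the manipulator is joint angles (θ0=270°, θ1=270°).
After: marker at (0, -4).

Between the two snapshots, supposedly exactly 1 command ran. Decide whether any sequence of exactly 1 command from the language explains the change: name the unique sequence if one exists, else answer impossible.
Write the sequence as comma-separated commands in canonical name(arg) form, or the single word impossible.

rotate(1, 90)

begin: joint angles (θ0=270°, θ1=270°)
[1] after rotate(1, 90): joint angles (θ0=270°, θ1=0°)
no rival 1-sequence matches.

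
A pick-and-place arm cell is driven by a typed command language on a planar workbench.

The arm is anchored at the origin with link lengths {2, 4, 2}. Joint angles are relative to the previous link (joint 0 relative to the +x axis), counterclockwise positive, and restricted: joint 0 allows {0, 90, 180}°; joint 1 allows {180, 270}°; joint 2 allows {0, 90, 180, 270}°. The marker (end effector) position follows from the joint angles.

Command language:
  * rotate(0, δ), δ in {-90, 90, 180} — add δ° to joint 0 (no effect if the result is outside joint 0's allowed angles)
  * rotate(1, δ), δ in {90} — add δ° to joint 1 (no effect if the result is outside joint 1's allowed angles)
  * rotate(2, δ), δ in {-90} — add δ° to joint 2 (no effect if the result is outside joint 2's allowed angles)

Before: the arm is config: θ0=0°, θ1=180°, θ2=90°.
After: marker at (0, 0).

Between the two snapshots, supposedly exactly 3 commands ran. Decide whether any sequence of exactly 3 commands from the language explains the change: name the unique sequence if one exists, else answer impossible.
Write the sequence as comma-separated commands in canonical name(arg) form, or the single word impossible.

rotate(2, -90), rotate(2, -90), rotate(2, -90)

t0: config: θ0=0°, θ1=180°, θ2=90°
1. rotate(2, -90) → config: θ0=0°, θ1=180°, θ2=0°
2. rotate(2, -90) → config: θ0=0°, θ1=180°, θ2=270°
3. rotate(2, -90) → config: θ0=0°, θ1=180°, θ2=180°
no other 3-command option fits: unique.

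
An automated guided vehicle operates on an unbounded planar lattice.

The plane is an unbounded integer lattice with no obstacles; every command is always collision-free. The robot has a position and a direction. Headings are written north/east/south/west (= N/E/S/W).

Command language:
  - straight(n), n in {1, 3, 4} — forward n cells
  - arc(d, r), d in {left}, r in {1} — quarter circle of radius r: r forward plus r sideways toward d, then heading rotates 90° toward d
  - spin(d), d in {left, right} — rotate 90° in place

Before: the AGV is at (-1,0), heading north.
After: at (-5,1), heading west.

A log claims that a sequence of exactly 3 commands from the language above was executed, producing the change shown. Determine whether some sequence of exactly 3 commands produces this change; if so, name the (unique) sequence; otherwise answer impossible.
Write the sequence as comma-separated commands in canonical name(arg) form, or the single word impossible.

straight(1), spin(left), straight(4)

key: position moved to (-5,1) AND the heading swung to W — translation plus rotation needed
begin: at (-1,0), heading north
t=1 straight(1) ⇒ at (-1,1), heading north
t=2 spin(left) ⇒ at (-1,1), heading west
t=3 straight(4) ⇒ at (-5,1), heading west
all 216 alternatives checked — unique.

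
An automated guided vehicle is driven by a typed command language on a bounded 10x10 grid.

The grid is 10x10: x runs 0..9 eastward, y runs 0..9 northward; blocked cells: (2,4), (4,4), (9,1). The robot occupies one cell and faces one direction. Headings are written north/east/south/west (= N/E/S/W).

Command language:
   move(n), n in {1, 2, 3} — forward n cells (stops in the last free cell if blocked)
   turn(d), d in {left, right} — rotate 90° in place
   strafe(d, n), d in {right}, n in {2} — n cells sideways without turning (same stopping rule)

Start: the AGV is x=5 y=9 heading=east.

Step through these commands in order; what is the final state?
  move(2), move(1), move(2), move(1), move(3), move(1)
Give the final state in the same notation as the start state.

initial: x=5 y=9 heading=east
t=1 move(2) ⇒ x=7 y=9 heading=east
t=2 move(1) ⇒ x=8 y=9 heading=east
t=3 move(2) ⇒ x=9 y=9 heading=east
t=4 move(1) ⇒ x=9 y=9 heading=east
t=5 move(3) ⇒ x=9 y=9 heading=east
t=6 move(1) ⇒ x=9 y=9 heading=east

x=9 y=9 heading=east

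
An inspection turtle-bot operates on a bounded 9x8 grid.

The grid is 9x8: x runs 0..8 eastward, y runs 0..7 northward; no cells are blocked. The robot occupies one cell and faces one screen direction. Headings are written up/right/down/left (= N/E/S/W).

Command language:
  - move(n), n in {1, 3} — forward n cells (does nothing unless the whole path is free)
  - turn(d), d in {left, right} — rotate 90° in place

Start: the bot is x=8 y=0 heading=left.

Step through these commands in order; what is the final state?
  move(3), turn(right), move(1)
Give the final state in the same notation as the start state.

start: x=8 y=0 heading=left
step 1 (move(3)): x=5 y=0 heading=left
step 2 (turn(right)): x=5 y=0 heading=up
step 3 (move(1)): x=5 y=1 heading=up

x=5 y=1 heading=up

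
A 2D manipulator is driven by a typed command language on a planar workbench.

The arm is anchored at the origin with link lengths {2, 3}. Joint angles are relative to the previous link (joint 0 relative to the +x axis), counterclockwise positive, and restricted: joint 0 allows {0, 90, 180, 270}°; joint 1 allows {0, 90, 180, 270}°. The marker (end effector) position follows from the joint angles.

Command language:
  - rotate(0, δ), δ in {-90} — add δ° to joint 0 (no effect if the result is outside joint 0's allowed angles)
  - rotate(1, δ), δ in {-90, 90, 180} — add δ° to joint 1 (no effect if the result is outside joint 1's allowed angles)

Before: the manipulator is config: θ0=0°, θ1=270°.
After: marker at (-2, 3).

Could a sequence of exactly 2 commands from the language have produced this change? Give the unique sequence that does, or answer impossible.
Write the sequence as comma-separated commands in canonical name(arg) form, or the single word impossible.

from: config: θ0=0°, θ1=270°
[1] after rotate(0, -90): config: θ0=270°, θ1=270°
[2] after rotate(0, -90): config: θ0=180°, θ1=270°
all 16 alternatives checked — unique.

rotate(0, -90), rotate(0, -90)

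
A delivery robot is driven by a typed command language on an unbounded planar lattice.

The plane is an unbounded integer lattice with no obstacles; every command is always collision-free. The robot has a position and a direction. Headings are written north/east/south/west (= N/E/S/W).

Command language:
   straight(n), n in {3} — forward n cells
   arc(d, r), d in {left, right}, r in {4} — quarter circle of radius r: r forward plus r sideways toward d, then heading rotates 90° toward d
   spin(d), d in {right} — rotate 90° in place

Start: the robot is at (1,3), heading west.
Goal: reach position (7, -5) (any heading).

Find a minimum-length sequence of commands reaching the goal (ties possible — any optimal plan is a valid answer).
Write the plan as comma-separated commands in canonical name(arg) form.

from: at (1,3), heading west
t=1 arc(left, 4) ⇒ at (-3,-1), heading south
t=2 arc(left, 4) ⇒ at (1,-5), heading east
t=3 straight(3) ⇒ at (4,-5), heading east
t=4 straight(3) ⇒ at (7,-5), heading east
no 3-step plan works, so 4 is optimal.

arc(left, 4), arc(left, 4), straight(3), straight(3)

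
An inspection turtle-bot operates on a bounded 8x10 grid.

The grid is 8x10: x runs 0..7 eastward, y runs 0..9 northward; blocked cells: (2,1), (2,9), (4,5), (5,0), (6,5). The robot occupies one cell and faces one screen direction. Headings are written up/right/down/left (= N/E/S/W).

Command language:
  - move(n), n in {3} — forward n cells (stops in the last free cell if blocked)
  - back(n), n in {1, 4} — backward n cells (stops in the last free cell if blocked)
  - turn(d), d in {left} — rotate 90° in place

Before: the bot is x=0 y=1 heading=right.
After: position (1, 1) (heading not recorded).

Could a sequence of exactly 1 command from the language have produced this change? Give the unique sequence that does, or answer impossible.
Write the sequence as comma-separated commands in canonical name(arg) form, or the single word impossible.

key: move(3) is stopped early by the blocked cell at (2,1)
initial: x=0 y=1 heading=right
step 1 (move(3)): x=1 y=1 heading=right
no other 1-command option fits: unique.

move(3)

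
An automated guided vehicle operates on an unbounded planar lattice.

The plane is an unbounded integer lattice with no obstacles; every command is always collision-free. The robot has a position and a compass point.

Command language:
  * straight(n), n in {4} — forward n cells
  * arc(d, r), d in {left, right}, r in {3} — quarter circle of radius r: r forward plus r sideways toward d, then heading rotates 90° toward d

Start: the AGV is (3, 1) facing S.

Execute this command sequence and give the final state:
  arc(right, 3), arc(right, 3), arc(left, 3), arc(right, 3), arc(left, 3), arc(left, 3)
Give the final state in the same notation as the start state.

(-15, 7) facing S

start: (3, 1) facing S
t=1 arc(right, 3) ⇒ (0, -2) facing W
t=2 arc(right, 3) ⇒ (-3, 1) facing N
t=3 arc(left, 3) ⇒ (-6, 4) facing W
t=4 arc(right, 3) ⇒ (-9, 7) facing N
t=5 arc(left, 3) ⇒ (-12, 10) facing W
t=6 arc(left, 3) ⇒ (-15, 7) facing S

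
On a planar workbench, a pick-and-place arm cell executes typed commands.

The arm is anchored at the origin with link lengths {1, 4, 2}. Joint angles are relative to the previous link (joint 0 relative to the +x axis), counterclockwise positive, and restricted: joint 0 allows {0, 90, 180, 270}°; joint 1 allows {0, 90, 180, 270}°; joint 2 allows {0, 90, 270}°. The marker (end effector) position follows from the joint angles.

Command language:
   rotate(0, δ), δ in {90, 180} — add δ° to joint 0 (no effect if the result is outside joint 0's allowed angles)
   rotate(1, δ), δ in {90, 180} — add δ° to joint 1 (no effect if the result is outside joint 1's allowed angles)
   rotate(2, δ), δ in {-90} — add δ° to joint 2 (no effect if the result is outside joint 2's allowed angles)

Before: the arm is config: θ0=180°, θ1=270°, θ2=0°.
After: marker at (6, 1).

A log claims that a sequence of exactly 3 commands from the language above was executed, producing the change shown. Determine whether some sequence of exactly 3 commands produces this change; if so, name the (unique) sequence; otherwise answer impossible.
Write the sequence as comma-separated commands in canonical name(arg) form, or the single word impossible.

start: config: θ0=180°, θ1=270°, θ2=0°
step 1 (rotate(0, 90)): config: θ0=270°, θ1=270°, θ2=0°
step 2 (rotate(0, 90)): config: θ0=0°, θ1=270°, θ2=0°
step 3 (rotate(0, 90)): config: θ0=90°, θ1=270°, θ2=0°
no rival 3-sequence matches.

rotate(0, 90), rotate(0, 90), rotate(0, 90)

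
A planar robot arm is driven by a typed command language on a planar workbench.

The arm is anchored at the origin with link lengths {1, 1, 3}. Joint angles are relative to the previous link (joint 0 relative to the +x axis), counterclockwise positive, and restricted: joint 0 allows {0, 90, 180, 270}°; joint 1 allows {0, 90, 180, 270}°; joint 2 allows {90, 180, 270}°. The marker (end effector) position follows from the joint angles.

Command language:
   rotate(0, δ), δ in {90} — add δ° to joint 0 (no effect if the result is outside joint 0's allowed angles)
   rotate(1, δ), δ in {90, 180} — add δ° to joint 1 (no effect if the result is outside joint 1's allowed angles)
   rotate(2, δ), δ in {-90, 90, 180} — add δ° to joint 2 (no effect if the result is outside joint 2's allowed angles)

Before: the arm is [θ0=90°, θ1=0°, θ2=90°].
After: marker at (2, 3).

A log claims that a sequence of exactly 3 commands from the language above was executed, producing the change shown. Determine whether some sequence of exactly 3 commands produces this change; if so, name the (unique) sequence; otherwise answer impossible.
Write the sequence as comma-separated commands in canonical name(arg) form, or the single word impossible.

rotate(0, 90), rotate(0, 90), rotate(0, 90)

begin: [θ0=90°, θ1=0°, θ2=90°]
step 1 (rotate(0, 90)): [θ0=180°, θ1=0°, θ2=90°]
step 2 (rotate(0, 90)): [θ0=270°, θ1=0°, θ2=90°]
step 3 (rotate(0, 90)): [θ0=0°, θ1=0°, θ2=90°]
all 216 alternatives checked — unique.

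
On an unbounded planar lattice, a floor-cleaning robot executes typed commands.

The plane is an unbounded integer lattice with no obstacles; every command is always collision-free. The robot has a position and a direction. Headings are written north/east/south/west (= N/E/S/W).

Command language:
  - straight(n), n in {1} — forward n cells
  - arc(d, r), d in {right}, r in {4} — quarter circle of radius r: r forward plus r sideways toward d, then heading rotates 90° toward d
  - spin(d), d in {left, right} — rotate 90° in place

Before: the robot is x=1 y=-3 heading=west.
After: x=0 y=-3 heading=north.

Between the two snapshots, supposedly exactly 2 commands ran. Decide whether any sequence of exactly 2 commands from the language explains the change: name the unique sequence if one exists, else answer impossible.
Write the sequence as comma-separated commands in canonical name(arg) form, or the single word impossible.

straight(1), spin(right)

key: order matters: swapping straight(1) and spin(right) lands elsewhere
t0: x=1 y=-3 heading=west
1. straight(1) → x=0 y=-3 heading=west
2. spin(right) → x=0 y=-3 heading=north
uniquely the one of 16 2-step routes that fits.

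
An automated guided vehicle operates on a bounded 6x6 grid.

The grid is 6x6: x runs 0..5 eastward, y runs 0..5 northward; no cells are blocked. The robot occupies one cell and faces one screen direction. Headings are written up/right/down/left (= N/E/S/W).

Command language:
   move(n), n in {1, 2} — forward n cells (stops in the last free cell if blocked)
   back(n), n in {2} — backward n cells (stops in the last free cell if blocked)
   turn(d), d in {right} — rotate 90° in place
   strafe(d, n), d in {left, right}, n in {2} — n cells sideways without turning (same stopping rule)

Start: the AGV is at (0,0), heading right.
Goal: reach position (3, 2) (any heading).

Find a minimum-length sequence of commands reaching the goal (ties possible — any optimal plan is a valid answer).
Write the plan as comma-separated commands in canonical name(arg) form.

move(1), strafe(left, 2), move(2)

initial: at (0,0), heading right
step 1 (move(1)): at (1,0), heading right
step 2 (strafe(left, 2)): at (1,2), heading right
step 3 (move(2)): at (3,2), heading right
minimal: 3 command(s), checked below 3.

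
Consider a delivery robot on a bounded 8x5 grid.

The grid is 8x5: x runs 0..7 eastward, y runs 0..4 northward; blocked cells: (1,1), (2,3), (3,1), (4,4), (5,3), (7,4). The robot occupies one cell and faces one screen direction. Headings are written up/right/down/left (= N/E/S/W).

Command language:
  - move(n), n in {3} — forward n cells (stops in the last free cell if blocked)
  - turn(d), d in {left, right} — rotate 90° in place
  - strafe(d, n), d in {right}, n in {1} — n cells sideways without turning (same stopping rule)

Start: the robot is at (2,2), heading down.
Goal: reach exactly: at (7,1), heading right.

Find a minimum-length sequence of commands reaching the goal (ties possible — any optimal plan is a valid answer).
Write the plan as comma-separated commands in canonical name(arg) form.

turn(left), move(3), move(3), strafe(right, 1)

initial: at (2,2), heading down
1. turn(left) → at (2,2), heading right
2. move(3) → at (5,2), heading right
3. move(3) → at (7,2), heading right
4. strafe(right, 1) → at (7,1), heading right
no 3-step plan works, so 4 is optimal.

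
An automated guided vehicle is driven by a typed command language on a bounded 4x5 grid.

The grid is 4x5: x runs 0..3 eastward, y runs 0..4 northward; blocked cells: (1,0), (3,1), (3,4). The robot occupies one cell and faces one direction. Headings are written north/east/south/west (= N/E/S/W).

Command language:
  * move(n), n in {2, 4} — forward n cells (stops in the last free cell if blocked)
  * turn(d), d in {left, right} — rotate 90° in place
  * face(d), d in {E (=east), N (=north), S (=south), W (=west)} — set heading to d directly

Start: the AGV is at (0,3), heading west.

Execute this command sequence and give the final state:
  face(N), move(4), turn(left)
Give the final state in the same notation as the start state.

at (0,4), heading west

initial: at (0,3), heading west
1. face(N) → at (0,3), heading north
2. move(4) → at (0,4), heading north
3. turn(left) → at (0,4), heading west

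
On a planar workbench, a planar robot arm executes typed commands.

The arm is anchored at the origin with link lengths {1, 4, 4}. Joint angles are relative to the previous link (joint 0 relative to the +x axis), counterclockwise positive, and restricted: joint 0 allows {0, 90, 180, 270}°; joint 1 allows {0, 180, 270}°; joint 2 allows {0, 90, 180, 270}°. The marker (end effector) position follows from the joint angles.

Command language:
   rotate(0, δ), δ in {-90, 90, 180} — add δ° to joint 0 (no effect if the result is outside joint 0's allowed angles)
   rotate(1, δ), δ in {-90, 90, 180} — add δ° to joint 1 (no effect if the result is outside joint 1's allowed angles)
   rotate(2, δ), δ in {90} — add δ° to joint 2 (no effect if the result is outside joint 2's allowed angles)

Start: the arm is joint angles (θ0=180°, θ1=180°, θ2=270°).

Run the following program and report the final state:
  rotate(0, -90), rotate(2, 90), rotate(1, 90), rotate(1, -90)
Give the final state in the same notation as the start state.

joint angles (θ0=90°, θ1=180°, θ2=0°)

from: joint angles (θ0=180°, θ1=180°, θ2=270°)
1. rotate(0, -90) → joint angles (θ0=90°, θ1=180°, θ2=270°)
2. rotate(2, 90) → joint angles (θ0=90°, θ1=180°, θ2=0°)
3. rotate(1, 90) → joint angles (θ0=90°, θ1=270°, θ2=0°)
4. rotate(1, -90) → joint angles (θ0=90°, θ1=180°, θ2=0°)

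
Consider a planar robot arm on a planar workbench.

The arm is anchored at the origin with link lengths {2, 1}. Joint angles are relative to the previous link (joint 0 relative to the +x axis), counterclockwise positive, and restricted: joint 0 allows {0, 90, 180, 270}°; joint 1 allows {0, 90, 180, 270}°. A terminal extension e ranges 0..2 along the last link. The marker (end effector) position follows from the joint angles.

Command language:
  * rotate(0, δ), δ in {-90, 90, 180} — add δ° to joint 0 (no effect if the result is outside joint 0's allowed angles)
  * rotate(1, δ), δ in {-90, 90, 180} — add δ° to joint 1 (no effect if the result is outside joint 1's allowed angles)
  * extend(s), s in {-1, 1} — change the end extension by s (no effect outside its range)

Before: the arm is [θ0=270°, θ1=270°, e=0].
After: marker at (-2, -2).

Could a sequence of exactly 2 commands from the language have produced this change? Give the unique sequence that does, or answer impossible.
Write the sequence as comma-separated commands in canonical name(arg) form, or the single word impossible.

extend(-1), extend(1)

key: running extend(1) before extend(-1) would end elsewhere — order is forced
start: [θ0=270°, θ1=270°, e=0]
[1] after extend(-1): [θ0=270°, θ1=270°, e=0]
[2] after extend(1): [θ0=270°, θ1=270°, e=1]
uniquely the one of 64 2-step routes that fits.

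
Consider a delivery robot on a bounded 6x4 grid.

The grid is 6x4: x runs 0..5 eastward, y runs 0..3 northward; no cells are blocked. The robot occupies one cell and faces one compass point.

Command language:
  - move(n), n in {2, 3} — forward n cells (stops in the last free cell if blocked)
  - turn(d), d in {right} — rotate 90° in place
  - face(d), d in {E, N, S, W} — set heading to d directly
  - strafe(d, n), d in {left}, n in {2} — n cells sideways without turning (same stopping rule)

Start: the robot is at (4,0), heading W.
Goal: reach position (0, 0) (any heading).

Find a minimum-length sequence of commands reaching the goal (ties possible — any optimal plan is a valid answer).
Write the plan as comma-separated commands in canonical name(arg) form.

move(2), move(2)

t0: at (4,0), heading W
t=1 move(2) ⇒ at (2,0), heading W
t=2 move(2) ⇒ at (0,0), heading W
shorter routes all fall short; 2 is best.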